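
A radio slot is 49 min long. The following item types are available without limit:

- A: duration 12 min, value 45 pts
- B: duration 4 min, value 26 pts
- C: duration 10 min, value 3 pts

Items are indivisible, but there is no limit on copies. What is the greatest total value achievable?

Best value-per-unit is B at 26/4, and filling with it alone uses duration 12×4=48. No mix of the others beats 12×26 = 312.

312 pts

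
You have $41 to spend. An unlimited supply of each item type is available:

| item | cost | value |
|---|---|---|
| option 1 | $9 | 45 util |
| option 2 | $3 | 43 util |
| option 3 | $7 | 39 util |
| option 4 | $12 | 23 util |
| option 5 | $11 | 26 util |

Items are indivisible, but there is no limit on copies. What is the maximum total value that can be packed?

559 util

Best value-per-unit is option 2 at 43/3, and filling with it alone uses cost 13×3=39. No mix of the others beats 13×43 = 559.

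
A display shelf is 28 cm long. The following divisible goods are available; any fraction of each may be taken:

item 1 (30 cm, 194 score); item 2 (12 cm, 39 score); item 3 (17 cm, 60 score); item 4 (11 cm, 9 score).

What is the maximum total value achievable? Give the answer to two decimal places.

181.07

Take in order of value per unit:
- item 1 (194/30 per unit): 28 of 30 → value 28×194/30 = 181.0667, running total 181.07
Total 181.07.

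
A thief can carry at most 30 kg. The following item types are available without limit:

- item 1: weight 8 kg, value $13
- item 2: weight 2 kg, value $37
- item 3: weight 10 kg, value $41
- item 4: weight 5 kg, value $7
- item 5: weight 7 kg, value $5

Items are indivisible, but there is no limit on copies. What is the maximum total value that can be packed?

$555

Best value-per-unit is item 2 at 37/2, and filling with it alone uses weight 15×2=30. No mix of the others beats 15×37 = 555.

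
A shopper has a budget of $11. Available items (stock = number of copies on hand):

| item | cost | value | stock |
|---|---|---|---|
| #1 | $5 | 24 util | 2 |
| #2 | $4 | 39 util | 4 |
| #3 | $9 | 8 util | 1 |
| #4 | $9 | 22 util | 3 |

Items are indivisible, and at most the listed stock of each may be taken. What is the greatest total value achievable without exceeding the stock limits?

Top feasible selections:
- 2×#2: cost 8, value 78
- 1×#1 + 1×#2: cost 9, value 63
- 2×#1: cost 10, value 48
Best: 78 util.

78 util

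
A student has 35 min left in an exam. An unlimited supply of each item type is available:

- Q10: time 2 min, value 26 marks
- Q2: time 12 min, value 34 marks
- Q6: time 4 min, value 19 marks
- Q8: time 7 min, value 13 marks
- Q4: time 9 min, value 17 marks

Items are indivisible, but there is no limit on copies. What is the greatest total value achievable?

Best value-per-unit is Q10 at 26/2, and filling with it alone uses time 17×2=34. No mix of the others beats 17×26 = 442.

442 marks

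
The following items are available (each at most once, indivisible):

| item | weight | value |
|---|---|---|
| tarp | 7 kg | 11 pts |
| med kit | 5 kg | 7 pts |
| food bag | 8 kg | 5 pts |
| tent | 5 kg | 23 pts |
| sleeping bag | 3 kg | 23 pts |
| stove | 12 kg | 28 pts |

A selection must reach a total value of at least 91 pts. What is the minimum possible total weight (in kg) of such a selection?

Subsets with value ≥ 91, sorted by total weight:
- tarp+med kit+tent+sleeping bag+stove: weight 32, value 92
- tarp+med kit+food bag+tent+sleeping bag+stove: weight 40, value 97
Minimum weight: 32 kg.

32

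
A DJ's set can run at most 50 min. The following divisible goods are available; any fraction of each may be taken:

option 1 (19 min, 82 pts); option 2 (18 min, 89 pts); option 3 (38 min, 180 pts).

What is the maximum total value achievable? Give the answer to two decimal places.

240.58

Take in order of value per unit:
- option 2 (89/18 per unit): all 18 → value 89, running total 89.00
- option 3 (180/38 per unit): 32 of 38 → value 32×180/38 = 151.5789, running total 240.58
Total 240.58.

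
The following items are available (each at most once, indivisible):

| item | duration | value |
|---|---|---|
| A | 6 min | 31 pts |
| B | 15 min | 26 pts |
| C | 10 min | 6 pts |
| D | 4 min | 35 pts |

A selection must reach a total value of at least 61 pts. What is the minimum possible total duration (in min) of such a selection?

10

Subsets with value ≥ 61, sorted by total duration:
- A+D: duration 10, value 66
- B+D: duration 19, value 61
- A+C+D: duration 20, value 72
- A+B+D: duration 25, value 92
Minimum duration: 10 min.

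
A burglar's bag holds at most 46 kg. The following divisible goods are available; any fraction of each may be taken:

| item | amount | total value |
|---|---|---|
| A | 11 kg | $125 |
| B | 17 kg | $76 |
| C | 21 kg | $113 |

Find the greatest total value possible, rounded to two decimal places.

300.59

Take in order of value per unit:
- A (125/11 per unit): all 11 → value 125, running total 125.00
- C (113/21 per unit): all 21 → value 113, running total 238.00
- B (76/17 per unit): 14 of 17 → value 14×76/17 = 62.5882, running total 300.59
Total 300.59.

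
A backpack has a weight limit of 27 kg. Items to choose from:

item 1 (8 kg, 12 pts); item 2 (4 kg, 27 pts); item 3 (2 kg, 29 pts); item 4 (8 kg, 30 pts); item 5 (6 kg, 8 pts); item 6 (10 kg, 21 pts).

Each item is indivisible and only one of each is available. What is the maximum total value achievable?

This is a 0/1 knapsack; check combinations near the capacity.
- item 2+item 3+item 4+item 6: weight 4+2+8+10=24, value 27+29+30+21=107
- item 1+item 2+item 3+item 4: weight 8+4+2+8=22, value 12+27+29+30=98
- item 2+item 3+item 4+item 5: weight 4+2+8+6=20, value 27+29+30+8=94
Best: 107 pts.

107 pts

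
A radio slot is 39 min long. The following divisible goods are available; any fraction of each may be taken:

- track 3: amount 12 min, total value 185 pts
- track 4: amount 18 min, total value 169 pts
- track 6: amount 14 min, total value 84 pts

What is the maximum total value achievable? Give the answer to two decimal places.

Take in order of value per unit:
- track 3 (185/12 per unit): all 12 → value 185, running total 185.00
- track 4 (169/18 per unit): all 18 → value 169, running total 354.00
- track 6 (84/14 per unit): 9 of 14 → value 9×84/14 = 54.0000, running total 408.00
Total 408.00.

408.00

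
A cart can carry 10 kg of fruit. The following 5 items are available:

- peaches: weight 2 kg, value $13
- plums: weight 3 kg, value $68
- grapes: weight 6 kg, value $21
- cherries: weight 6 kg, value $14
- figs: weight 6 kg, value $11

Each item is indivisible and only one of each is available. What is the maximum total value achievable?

$89

This is a 0/1 knapsack; check combinations near the capacity.
- plums+grapes: weight 3+6=9, value 68+21=89
- plums+cherries: weight 3+6=9, value 68+14=82
- peaches+plums: weight 2+3=5, value 13+68=81
- plums+figs: weight 3+6=9, value 68+11=79
Best: $89.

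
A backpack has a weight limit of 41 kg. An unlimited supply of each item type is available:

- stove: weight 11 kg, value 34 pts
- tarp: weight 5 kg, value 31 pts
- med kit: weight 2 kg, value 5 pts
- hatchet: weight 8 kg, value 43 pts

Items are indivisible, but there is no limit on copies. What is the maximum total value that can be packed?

Best value-per-unit is tarp at 31/5, and filling with it alone uses weight 8×5=40. No mix of the others beats 8×31 = 248.

248 pts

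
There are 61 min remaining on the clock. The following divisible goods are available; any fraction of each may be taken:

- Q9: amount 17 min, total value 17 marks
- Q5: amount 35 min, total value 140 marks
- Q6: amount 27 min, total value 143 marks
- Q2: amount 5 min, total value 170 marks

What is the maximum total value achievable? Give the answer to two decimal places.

Take in order of value per unit:
- Q2 (170/5 per unit): all 5 → value 170, running total 170.00
- Q6 (143/27 per unit): all 27 → value 143, running total 313.00
- Q5 (140/35 per unit): 29 of 35 → value 29×140/35 = 116.0000, running total 429.00
Total 429.00.

429.00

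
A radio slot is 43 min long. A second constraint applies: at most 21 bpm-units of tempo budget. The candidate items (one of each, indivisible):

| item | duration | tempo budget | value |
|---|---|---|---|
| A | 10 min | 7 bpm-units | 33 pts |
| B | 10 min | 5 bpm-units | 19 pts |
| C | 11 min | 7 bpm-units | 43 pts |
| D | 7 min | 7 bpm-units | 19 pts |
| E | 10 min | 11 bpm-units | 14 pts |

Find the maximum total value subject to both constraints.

95 pts

Feasible sets respecting both limits:
- A+B+C: duration 31, tempo budget 19, value 95
- A+C+D: duration 28, tempo budget 21, value 95
- B+C+D: duration 28, tempo budget 19, value 81
- A+C: duration 21, tempo budget 14, value 76
Best: 95 pts.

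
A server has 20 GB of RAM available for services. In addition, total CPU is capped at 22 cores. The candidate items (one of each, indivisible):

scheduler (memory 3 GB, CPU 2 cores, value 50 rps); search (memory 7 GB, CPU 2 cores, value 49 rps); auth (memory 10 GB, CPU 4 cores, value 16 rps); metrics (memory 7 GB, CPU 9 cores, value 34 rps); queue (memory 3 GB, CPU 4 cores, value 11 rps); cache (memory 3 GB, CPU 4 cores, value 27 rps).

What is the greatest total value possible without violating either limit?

Feasible sets respecting both limits:
- scheduler+search+metrics+cache: memory 20, CPU 17, value 160
- scheduler+search+metrics+queue: memory 20, CPU 17, value 144
- scheduler+search+queue+cache: memory 16, CPU 12, value 137
Best: 160 rps.

160 rps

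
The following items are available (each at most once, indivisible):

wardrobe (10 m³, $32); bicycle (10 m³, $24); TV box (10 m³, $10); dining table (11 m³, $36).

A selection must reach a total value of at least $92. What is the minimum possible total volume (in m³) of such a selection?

Subsets with value ≥ 92, sorted by total volume:
- wardrobe+bicycle+dining table: volume 31, value 92
- wardrobe+bicycle+TV box+dining table: volume 41, value 102
Minimum volume: 31 m³.

31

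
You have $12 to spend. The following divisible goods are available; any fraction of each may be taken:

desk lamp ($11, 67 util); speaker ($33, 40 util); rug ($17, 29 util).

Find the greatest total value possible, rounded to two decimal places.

68.71

Take in order of value per unit:
- desk lamp (67/11 per unit): all 11 → value 67, running total 67.00
- rug (29/17 per unit): 1 of 17 → value 1×29/17 = 1.7059, running total 68.71
Total 68.71.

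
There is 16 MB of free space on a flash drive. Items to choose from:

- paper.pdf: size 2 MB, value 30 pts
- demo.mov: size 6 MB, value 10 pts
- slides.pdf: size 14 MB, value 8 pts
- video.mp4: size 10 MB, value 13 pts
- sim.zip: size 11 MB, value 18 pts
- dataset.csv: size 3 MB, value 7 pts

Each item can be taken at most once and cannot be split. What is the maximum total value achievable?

55 pts

Check high-value combinations within 16 MB:
- paper.pdf+sim.zip+dataset.csv: size 2+11+3=16, value 30+18+7=55
- paper.pdf+video.mp4+dataset.csv: size 2+10+3=15, value 30+13+7=50
- paper.pdf+sim.zip: size 2+11=13, value 30+18=48
- paper.pdf+demo.mov+dataset.csv: size 2+6+3=11, value 30+10+7=47
- paper.pdf+video.mp4: size 2+10=12, value 30+13=43
Best: 55 pts.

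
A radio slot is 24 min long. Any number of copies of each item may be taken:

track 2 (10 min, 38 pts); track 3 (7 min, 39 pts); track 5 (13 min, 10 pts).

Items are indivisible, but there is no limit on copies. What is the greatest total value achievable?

Best value-per-unit is track 3 at 39/7, and filling with it alone uses duration 3×7=21. No mix of the others beats 3×39 = 117.

117 pts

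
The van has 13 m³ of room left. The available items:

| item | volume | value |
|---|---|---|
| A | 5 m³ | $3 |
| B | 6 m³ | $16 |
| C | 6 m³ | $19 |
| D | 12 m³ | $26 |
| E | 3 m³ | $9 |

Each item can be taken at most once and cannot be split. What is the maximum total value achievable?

This is a 0/1 knapsack; check combinations near the capacity.
- B+C: volume 6+6=12, value 16+19=35
- C+E: volume 6+3=9, value 19+9=28
- D: volume 12, value 26
- B+E: volume 6+3=9, value 16+9=25
Best: $35.

$35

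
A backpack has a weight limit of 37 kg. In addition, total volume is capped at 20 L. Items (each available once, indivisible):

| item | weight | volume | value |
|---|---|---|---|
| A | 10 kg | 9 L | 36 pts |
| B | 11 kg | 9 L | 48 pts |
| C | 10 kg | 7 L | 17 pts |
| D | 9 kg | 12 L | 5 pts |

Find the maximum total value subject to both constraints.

84 pts

Feasible sets respecting both limits:
- A+B: weight 21, volume 18, value 84
- B+C: weight 21, volume 16, value 65
- A+C: weight 20, volume 16, value 53
- B: weight 11, volume 9, value 48
Best: 84 pts.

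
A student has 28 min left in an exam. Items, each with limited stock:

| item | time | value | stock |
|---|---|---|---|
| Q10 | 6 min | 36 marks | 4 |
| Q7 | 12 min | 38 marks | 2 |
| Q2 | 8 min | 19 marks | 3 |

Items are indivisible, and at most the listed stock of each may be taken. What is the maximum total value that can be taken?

144 marks

Top feasible selections:
- 4×Q10: time 24, value 144
- 3×Q10 + 1×Q2: time 26, value 127
- 2×Q10 + 1×Q7: time 24, value 110
- 2×Q10 + 2×Q2: time 28, value 110
Best: 144 marks.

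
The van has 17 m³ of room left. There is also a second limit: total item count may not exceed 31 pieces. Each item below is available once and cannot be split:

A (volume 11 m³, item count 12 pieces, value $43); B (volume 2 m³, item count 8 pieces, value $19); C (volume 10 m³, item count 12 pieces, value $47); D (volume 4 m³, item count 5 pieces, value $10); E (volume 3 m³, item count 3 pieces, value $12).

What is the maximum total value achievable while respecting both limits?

Feasible sets respecting both limits:
- B+C+E: volume 15, item count 23, value 78
- B+C+D: volume 16, item count 25, value 76
- A+B+E: volume 16, item count 23, value 74
- A+B+D: volume 17, item count 25, value 72
Best: $78.

$78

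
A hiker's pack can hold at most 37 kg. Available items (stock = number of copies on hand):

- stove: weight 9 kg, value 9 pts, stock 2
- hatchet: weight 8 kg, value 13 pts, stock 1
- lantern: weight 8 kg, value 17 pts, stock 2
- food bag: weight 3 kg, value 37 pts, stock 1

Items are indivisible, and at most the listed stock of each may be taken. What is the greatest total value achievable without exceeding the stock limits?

Best selections within weight 37 and stock limits:
- 1×stove + 1×hatchet + 2×lantern + 1×food bag: weight 36, value 93
- 2×stove + 2×lantern + 1×food bag: weight 37, value 89
- 2×stove + 1×hatchet + 1×lantern + 1×food bag: weight 37, value 85
Best: 93 pts.

93 pts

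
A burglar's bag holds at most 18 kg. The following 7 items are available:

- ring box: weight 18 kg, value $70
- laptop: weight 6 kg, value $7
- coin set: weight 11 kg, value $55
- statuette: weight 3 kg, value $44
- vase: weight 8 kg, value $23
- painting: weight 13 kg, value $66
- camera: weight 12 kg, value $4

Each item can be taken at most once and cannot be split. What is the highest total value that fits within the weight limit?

$110

Check high-value combinations within 18 kg:
- statuette+painting: weight 3+13=16, value 44+66=110
- coin set+statuette: weight 11+3=14, value 55+44=99
- laptop+statuette+vase: weight 6+3+8=17, value 7+44+23=74
Best: $110.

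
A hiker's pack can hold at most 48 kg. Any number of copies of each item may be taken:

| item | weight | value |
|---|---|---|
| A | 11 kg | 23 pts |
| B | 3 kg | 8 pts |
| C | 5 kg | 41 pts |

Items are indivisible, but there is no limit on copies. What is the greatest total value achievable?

Best value-per-unit is C at 41/5; filling with it alone gives 9×41 = 369.
Optimal mix: 1×B + 9×C → weight 48, value 377.

377 pts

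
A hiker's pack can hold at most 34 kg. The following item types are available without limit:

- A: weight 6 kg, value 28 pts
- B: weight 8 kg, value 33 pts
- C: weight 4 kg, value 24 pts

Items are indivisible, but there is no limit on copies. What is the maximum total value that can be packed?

196 pts

Best value-per-unit is C at 24/4; filling with it alone gives 8×24 = 192.
Optimal mix: 1×A + 7×C → weight 34, value 196.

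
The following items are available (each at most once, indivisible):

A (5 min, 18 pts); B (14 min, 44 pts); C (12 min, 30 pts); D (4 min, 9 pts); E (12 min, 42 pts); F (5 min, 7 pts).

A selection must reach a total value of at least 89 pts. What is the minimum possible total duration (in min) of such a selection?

29

Subsets with value ≥ 89, sorted by total duration:
- A+C+E: duration 29, value 90
- B+D+E: duration 30, value 95
- A+B+E: duration 31, value 104
- B+E+F: duration 31, value 93
Minimum duration: 29 min.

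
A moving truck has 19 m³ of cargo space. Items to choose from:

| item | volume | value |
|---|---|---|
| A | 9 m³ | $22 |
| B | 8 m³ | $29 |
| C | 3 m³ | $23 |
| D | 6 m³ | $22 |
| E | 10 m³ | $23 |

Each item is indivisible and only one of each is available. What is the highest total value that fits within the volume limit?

Check high-value combinations within 19 m³:
- B+C+D: volume 8+3+6=17, value 29+23+22=74
- C+D+E: volume 3+6+10=19, value 23+22+23=68
- A+C+D: volume 9+3+6=18, value 22+23+22=67
Best: $74.

$74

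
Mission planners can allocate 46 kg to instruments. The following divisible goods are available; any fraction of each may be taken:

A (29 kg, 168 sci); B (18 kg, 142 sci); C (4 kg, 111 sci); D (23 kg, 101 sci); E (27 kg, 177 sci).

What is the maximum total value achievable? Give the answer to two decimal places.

410.33

Take in order of value per unit:
- C (111/4 per unit): all 4 → value 111, running total 111.00
- B (142/18 per unit): all 18 → value 142, running total 253.00
- E (177/27 per unit): 24 of 27 → value 24×177/27 = 157.3333, running total 410.33
Total 410.33.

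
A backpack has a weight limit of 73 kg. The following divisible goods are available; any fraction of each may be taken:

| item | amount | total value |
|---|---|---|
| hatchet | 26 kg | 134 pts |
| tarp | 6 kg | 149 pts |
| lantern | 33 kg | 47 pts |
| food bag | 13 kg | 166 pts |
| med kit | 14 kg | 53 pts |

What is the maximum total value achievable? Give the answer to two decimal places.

Take in order of value per unit:
- tarp (149/6 per unit): all 6 → value 149, running total 149.00
- food bag (166/13 per unit): all 13 → value 166, running total 315.00
- hatchet (134/26 per unit): all 26 → value 134, running total 449.00
- med kit (53/14 per unit): all 14 → value 53, running total 502.00
- lantern (47/33 per unit): 14 of 33 → value 14×47/33 = 19.9394, running total 521.94
Total 521.94.

521.94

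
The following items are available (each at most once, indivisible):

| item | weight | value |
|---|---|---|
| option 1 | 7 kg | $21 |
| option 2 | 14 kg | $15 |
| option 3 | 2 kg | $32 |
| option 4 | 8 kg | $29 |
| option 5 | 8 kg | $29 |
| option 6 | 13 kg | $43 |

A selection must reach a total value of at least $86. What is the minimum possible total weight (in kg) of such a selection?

18

Subsets with value ≥ 86, sorted by total weight:
- option 3+option 4+option 5: weight 18, value 90
- option 1+option 3+option 6: weight 22, value 96
- option 3+option 4+option 6: weight 23, value 104
- option 3+option 5+option 6: weight 23, value 104
Minimum weight: 18 kg.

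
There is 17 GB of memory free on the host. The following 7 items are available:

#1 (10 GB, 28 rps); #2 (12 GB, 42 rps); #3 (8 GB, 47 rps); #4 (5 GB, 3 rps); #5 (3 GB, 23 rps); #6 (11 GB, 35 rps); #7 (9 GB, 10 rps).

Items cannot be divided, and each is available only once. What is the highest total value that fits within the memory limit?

Check high-value combinations within 17 GB:
- #3+#4+#5: memory 8+5+3=16, value 47+3+23=73
- #3+#5: memory 8+3=11, value 47+23=70
- #2+#5: memory 12+3=15, value 42+23=65
Best: 73 rps.

73 rps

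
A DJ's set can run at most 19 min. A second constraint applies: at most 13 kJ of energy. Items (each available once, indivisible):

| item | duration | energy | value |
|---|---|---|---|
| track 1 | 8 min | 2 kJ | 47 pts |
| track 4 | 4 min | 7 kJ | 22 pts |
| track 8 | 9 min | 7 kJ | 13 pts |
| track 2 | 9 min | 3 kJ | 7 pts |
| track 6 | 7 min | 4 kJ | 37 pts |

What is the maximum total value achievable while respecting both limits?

Feasible sets respecting both limits:
- track 1+track 4+track 6: duration 19, energy 13, value 106
- track 1+track 6: duration 15, energy 6, value 84
- track 1+track 4: duration 12, energy 9, value 69
Best: 106 pts.

106 pts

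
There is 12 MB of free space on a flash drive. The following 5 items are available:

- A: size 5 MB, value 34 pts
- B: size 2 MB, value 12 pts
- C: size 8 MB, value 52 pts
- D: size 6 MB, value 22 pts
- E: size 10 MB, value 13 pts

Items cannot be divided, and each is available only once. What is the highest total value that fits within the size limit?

Check high-value combinations within 12 MB:
- B+C: size 2+8=10, value 12+52=64
- A+D: size 5+6=11, value 34+22=56
- C: size 8, value 52
- A+B: size 5+2=7, value 34+12=46
Best: 64 pts.

64 pts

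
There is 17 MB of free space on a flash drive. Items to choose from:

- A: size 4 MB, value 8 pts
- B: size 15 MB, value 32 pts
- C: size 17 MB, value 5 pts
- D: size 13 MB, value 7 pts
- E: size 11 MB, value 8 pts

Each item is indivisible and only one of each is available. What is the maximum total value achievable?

Check high-value combinations within 17 MB:
- B: size 15, value 32
- A+E: size 4+11=15, value 8+8=16
- A+D: size 4+13=17, value 8+7=15
- A: size 4, value 8
Best: 32 pts.

32 pts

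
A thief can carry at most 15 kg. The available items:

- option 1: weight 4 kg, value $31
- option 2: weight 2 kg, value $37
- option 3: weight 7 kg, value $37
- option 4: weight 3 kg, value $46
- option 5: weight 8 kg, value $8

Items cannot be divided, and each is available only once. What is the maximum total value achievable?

Check high-value combinations within 15 kg:
- option 2+option 3+option 4: weight 2+7+3=12, value 37+37+46=120
- option 1+option 2+option 4: weight 4+2+3=9, value 31+37+46=114
- option 1+option 3+option 4: weight 4+7+3=14, value 31+37+46=114
- option 1+option 2+option 3: weight 4+2+7=13, value 31+37+37=105
Best: $120.

$120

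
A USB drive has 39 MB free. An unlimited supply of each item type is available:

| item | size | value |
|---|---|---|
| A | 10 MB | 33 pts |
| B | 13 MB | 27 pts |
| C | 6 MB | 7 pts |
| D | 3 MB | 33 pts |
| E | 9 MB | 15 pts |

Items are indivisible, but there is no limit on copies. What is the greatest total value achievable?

Best value-per-unit is D at 33/3, and filling with it alone uses size 13×3=39. No mix of the others beats 13×33 = 429.

429 pts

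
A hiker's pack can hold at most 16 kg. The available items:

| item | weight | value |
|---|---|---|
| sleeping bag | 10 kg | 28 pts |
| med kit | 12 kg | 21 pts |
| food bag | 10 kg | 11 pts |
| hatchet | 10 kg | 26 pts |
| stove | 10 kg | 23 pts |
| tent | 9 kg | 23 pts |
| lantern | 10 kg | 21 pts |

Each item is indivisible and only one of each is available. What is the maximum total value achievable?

Check high-value combinations within 16 kg:
- sleeping bag: weight 10, value 28
- hatchet: weight 10, value 26
- tent: weight 9, value 23
Best: 28 pts.

28 pts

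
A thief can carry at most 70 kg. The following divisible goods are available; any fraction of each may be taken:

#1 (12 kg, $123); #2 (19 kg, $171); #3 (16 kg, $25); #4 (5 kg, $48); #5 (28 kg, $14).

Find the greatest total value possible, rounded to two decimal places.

Take in order of value per unit:
- #1 (123/12 per unit): all 12 → value 123, running total 123.00
- #4 (48/5 per unit): all 5 → value 48, running total 171.00
- #2 (171/19 per unit): all 19 → value 171, running total 342.00
- #3 (25/16 per unit): all 16 → value 25, running total 367.00
- #5 (14/28 per unit): 18 of 28 → value 18×14/28 = 9.0000, running total 376.00
Total 376.00.

376.00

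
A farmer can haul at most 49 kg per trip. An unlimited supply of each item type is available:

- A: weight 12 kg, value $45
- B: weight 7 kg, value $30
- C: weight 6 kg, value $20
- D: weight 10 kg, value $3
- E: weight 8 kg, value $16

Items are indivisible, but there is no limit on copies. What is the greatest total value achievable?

$210

Best value-per-unit is B at 30/7, and filling with it alone uses weight 7×7=49. No mix of the others beats 7×30 = 210.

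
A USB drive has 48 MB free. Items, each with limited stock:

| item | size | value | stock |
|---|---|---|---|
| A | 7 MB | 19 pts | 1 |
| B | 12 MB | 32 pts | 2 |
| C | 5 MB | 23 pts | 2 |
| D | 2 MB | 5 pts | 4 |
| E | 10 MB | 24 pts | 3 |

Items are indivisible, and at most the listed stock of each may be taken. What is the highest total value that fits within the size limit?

144 pts

Best selections within size 48 and stock limits:
- 1×A + 2×B + 2×C + 3×D: size 47, value 144
- 2×B + 2×C + 2×D + 1×E: size 48, value 144
Best: 144 pts.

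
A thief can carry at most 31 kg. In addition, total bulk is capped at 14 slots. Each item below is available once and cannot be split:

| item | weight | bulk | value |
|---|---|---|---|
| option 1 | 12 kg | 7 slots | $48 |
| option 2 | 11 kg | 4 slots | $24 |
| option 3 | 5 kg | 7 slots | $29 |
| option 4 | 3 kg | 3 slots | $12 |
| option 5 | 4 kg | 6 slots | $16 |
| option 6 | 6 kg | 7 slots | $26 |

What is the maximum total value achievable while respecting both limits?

$84

Feasible sets respecting both limits:
- option 1+option 2+option 4: weight 26, bulk 14, value 84
- option 1+option 3: weight 17, bulk 14, value 77
- option 1+option 6: weight 18, bulk 14, value 74
- option 1+option 2: weight 23, bulk 11, value 72
Best: $84.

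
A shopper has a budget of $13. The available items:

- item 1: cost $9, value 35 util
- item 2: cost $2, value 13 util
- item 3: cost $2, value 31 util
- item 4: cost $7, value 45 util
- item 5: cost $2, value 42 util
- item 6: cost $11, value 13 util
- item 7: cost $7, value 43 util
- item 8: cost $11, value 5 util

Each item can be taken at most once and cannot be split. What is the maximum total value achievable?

131 util

This is a 0/1 knapsack; check combinations near the capacity.
- item 2+item 3+item 4+item 5: cost 2+2+7+2=13, value 13+31+45+42=131
- item 2+item 3+item 5+item 7: cost 2+2+2+7=13, value 13+31+42+43=129
- item 3+item 4+item 5: cost 2+7+2=11, value 31+45+42=118
- item 3+item 5+item 7: cost 2+2+7=11, value 31+42+43=116
Best: 131 util.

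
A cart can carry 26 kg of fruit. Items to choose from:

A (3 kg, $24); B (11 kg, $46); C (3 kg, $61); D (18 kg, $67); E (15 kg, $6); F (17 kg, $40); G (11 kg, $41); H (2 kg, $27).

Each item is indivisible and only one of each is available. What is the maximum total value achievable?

Check high-value combinations within 26 kg:
- A+C+D+H: weight 3+3+18+2=26, value 24+61+67+27=179
- A+B+C+H: weight 3+11+3+2=19, value 24+46+61+27=158
- C+D+H: weight 3+18+2=23, value 61+67+27=155
- A+C+G+H: weight 3+3+11+2=19, value 24+61+41+27=153
Best: $179.

$179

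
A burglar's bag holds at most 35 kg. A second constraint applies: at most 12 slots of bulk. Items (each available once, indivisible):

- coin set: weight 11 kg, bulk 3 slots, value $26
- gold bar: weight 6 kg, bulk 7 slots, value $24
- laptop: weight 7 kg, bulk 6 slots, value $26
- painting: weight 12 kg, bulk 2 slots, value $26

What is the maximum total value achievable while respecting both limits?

Feasible sets respecting both limits:
- coin set+laptop+painting: weight 30, bulk 11, value 78
- coin set+gold bar+painting: weight 29, bulk 12, value 76
- coin set+laptop: weight 18, bulk 9, value 52
Best: $78.

$78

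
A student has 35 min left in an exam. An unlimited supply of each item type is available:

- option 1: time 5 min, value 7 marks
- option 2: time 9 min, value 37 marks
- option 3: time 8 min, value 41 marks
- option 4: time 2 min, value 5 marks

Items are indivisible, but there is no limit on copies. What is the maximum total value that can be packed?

169 marks

Best value-per-unit is option 3 at 41/8; filling with it alone gives 4×41 = 164.
Optimal mix: 4×option 3 + 1×option 4 → time 34, value 169.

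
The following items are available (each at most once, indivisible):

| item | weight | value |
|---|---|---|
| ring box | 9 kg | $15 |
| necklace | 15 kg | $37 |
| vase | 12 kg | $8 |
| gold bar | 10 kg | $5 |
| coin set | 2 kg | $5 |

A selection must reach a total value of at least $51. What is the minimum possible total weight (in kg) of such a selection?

Subsets with value ≥ 51, sorted by total weight:
- ring box+necklace: weight 24, value 52
- ring box+necklace+coin set: weight 26, value 57
- ring box+necklace+gold bar: weight 34, value 57
Minimum weight: 24 kg.

24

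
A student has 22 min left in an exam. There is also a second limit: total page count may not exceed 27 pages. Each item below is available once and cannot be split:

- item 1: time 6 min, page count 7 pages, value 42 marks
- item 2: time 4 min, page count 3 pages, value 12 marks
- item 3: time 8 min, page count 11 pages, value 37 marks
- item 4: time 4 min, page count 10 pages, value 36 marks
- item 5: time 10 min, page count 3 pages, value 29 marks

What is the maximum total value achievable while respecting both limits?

107 marks

Feasible sets respecting both limits:
- item 1+item 4+item 5: time 20, page count 20, value 107
- item 3+item 4+item 5: time 22, page count 24, value 102
- item 1+item 2+item 3: time 18, page count 21, value 91
- item 1+item 2+item 4: time 14, page count 20, value 90
Best: 107 marks.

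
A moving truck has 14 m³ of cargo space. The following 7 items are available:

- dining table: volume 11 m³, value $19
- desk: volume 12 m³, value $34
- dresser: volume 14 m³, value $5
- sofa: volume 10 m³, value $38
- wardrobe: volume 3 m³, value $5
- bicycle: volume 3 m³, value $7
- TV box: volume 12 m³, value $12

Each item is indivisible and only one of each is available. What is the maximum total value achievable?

Check high-value combinations within 14 m³:
- sofa+bicycle: volume 10+3=13, value 38+7=45
- sofa+wardrobe: volume 10+3=13, value 38+5=43
- sofa: volume 10, value 38
- desk: volume 12, value 34
Best: $45.

$45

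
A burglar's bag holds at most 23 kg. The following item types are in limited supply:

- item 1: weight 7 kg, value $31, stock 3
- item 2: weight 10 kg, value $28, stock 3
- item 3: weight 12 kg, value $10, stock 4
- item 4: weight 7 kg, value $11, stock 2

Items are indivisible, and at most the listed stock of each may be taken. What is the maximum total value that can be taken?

Best selections within weight 23 and stock limits:
- 3×item 1: weight 21, value 93
- 2×item 1 + 1×item 4: weight 21, value 73
- 2×item 1: weight 14, value 62
Best: $93.

$93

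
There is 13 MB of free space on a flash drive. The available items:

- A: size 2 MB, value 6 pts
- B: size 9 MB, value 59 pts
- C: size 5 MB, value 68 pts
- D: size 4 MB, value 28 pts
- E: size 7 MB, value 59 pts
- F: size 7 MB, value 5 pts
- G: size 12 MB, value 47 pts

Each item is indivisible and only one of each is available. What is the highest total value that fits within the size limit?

127 pts

Check high-value combinations within 13 MB:
- C+E: size 5+7=12, value 68+59=127
- A+C+D: size 2+5+4=11, value 6+68+28=102
- C+D: size 5+4=9, value 68+28=96
Best: 127 pts.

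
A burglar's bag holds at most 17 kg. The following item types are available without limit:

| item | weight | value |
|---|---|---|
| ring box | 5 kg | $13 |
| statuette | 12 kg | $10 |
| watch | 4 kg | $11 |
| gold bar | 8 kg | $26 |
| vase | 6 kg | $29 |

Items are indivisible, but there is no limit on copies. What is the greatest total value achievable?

$71

Best value-per-unit is vase at 29/6; filling with it alone gives 2×29 = 58.
Optimal mix: 1×ring box + 2×vase → weight 17, value 71.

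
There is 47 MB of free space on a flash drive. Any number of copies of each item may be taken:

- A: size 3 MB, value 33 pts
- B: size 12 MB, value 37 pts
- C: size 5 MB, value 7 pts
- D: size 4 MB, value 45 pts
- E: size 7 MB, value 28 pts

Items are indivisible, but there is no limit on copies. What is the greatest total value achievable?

Best value-per-unit is D at 45/4; filling with it alone gives 11×45 = 495.
Optimal mix: 1×A + 11×D → size 47, value 528.

528 pts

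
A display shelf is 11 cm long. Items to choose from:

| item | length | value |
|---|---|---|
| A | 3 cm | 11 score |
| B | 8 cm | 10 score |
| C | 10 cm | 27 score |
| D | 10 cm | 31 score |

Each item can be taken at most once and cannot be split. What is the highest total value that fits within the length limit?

31 score

Check high-value combinations within 11 cm:
- D: length 10, value 31
- C: length 10, value 27
- A+B: length 3+8=11, value 11+10=21
Best: 31 score.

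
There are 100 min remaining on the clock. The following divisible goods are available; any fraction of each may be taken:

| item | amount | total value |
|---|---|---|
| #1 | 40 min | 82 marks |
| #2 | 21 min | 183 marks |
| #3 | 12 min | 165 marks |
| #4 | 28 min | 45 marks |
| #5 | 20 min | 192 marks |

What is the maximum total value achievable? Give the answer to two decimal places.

633.25

Take in order of value per unit:
- #3 (165/12 per unit): all 12 → value 165, running total 165.00
- #5 (192/20 per unit): all 20 → value 192, running total 357.00
- #2 (183/21 per unit): all 21 → value 183, running total 540.00
- #1 (82/40 per unit): all 40 → value 82, running total 622.00
- #4 (45/28 per unit): 7 of 28 → value 7×45/28 = 11.2500, running total 633.25
Total 633.25.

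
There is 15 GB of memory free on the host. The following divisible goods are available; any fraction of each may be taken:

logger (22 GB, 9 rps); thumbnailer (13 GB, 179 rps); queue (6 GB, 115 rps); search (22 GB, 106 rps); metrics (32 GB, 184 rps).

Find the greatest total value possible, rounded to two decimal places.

238.92

Take in order of value per unit:
- queue (115/6 per unit): all 6 → value 115, running total 115.00
- thumbnailer (179/13 per unit): 9 of 13 → value 9×179/13 = 123.9231, running total 238.92
Total 238.92.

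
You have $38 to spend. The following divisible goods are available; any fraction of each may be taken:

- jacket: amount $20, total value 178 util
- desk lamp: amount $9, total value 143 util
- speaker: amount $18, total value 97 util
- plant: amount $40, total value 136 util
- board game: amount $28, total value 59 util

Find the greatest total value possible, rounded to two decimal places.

Take in order of value per unit:
- desk lamp (143/9 per unit): all 9 → value 143, running total 143.00
- jacket (178/20 per unit): all 20 → value 178, running total 321.00
- speaker (97/18 per unit): 9 of 18 → value 9×97/18 = 48.5000, running total 369.50
Total 369.50.

369.50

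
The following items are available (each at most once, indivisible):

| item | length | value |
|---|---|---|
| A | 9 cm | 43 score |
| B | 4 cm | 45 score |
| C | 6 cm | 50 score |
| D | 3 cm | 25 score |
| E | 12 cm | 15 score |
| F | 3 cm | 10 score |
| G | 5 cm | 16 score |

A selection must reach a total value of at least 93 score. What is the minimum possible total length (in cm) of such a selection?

10

Subsets with value ≥ 93, sorted by total length:
- B+C: length 10, value 95
- B+C+D: length 13, value 120
Minimum length: 10 cm.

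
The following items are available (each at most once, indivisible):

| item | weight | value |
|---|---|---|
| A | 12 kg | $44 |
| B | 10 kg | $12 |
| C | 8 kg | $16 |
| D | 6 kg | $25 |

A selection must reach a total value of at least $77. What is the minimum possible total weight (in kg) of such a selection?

Subsets with value ≥ 77, sorted by total weight:
- A+C+D: weight 26, value 85
- A+B+D: weight 28, value 81
- A+B+C+D: weight 36, value 97
Minimum weight: 26 kg.

26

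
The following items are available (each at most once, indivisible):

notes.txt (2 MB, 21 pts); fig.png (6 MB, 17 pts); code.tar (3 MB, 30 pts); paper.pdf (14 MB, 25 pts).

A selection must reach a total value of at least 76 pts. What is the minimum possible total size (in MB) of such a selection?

19

Subsets with value ≥ 76, sorted by total size:
- notes.txt+code.tar+paper.pdf: size 19, value 76
- notes.txt+fig.png+code.tar+paper.pdf: size 25, value 93
Minimum size: 19 MB.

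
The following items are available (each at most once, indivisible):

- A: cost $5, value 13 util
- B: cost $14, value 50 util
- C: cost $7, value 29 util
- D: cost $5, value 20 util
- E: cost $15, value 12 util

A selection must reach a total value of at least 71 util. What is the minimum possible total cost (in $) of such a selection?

21

Subsets with value ≥ 71, sorted by total cost:
- B+C: cost 21, value 79
- A+B+D: cost 24, value 83
- B+C+D: cost 26, value 99
Minimum cost: 21 $.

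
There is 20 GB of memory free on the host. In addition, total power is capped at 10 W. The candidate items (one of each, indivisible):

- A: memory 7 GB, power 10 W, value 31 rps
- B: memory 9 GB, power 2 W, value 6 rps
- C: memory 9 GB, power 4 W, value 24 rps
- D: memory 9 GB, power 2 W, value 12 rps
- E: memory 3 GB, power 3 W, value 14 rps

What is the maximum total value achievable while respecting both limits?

38 rps

Feasible sets respecting both limits:
- C+E: memory 12, power 7, value 38
- C+D: memory 18, power 6, value 36
- A: memory 7, power 10, value 31
- B+C: memory 18, power 6, value 30
Best: 38 rps.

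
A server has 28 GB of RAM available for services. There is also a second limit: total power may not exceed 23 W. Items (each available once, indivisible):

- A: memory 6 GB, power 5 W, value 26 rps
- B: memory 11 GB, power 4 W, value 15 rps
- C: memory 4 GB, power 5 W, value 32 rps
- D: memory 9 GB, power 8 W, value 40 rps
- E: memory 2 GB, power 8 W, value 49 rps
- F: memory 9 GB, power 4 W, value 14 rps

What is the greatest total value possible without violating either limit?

Feasible sets respecting both limits:
- A+B+C+E: memory 23, power 22, value 122
- C+D+E: memory 15, power 21, value 121
- A+C+E+F: memory 21, power 22, value 121
- A+D+E: memory 17, power 21, value 115
Best: 122 rps.

122 rps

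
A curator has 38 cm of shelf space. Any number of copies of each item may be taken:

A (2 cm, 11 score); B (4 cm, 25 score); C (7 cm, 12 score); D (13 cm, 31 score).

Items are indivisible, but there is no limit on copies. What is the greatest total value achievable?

236 score

Best value-per-unit is B at 25/4; filling with it alone gives 9×25 = 225.
Optimal mix: 1×A + 9×B → length 38, value 236.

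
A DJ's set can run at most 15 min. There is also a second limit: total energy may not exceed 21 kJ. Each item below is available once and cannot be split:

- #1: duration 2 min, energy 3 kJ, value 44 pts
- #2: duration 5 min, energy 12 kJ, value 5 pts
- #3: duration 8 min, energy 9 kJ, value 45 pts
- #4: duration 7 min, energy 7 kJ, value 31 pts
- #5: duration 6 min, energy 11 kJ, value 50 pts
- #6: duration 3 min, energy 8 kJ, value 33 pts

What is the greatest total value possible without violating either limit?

Feasible sets respecting both limits:
- #1+#4+#5: duration 15, energy 21, value 125
- #1+#3+#6: duration 13, energy 20, value 122
- #1+#4+#6: duration 12, energy 18, value 108
- #3+#5: duration 14, energy 20, value 95
Best: 125 pts.

125 pts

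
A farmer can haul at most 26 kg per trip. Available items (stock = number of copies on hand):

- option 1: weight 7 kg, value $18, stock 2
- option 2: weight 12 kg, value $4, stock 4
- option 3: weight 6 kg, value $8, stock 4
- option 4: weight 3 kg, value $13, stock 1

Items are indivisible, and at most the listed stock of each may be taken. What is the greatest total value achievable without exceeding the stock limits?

Best selections within weight 26 and stock limits:
- 2×option 1 + 1×option 3 + 1×option 4: weight 23, value 57
- 2×option 1 + 2×option 3: weight 26, value 52
- 2×option 1 + 1×option 4: weight 17, value 49
Best: $57.

$57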